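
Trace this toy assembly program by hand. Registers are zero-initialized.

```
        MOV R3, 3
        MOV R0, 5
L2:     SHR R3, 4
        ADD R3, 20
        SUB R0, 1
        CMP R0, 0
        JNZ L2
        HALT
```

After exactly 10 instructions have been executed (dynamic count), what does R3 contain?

21

MOV R3, 3 → R3=3
MOV R0, 5 → R0=5
SHR R3, 4 → R3=3>>4=0
ADD R3, 20 → R3=0+20=20
SUB R0, 1 → R0=5-1=4
CMP R0, 0  (cmp 4,0)
JNZ L2: taken
SHR R3, 4 → R3=20>>4=1
ADD R3, 20 → R3=1+20=21
SUB R0, 1 → R0=4-1=3
After step 10: R3 = 21.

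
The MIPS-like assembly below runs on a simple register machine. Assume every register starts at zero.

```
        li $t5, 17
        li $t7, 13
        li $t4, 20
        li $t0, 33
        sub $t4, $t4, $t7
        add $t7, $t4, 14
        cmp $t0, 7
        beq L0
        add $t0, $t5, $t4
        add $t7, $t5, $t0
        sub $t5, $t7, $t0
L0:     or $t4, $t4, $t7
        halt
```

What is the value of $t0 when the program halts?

24

after li $t5, 17: $t5=17
after li $t7, 13: $t7=13
after li $t4, 20: $t4=20
after li $t0, 33: $t0=33
after sub $t4, $t4, $t7: $t4=20-13=7
after add $t7, $t4, 14: $t7=7+14=21
cmp $t0, 7  (cmp 33,7)
beq L0: not taken
after add $t0, $t5, $t4: $t0=17+7=24
after add $t7, $t5, $t0: $t7=17+24=41
after sub $t5, $t7, $t0: $t5=41-24=17
after or $t4, $t4, $t7: $t4=7|41=47
halt.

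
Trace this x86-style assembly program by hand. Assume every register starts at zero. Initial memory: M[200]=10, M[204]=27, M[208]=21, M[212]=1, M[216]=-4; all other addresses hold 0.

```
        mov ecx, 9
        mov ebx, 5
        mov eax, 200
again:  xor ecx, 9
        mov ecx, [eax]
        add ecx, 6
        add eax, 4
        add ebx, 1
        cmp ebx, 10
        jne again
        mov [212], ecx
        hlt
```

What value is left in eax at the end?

220

after mov ecx, 9: ecx=9
after mov ebx, 5: ebx=5
after mov eax, 200: eax=200
after xor ecx, 9: ecx=9^9=0
after mov ecx, [eax]: ecx=M[200]=10
after add ecx, 6: ecx=10+6=16
after add eax, 4: eax=200+4=204
after add ebx, 1: ebx=5+1=6
cmp ebx, 10  (cmp 6,10)
jne again: taken
after xor ecx, 9: ecx=16^9=25
after mov ecx, [eax]: ecx=M[204]=27
after add ecx, 6: ecx=27+6=33
after add eax, 4: eax=204+4=208
after add ebx, 1: ebx=6+1=7
cmp ebx, 10  (cmp 7,10)
jne again: taken
after xor ecx, 9: ecx=33^9=40
after mov ecx, [eax]: ecx=M[208]=21
after add ecx, 6: ecx=21+6=27
after add eax, 4: eax=208+4=212
after add ebx, 1: ebx=7+1=8
cmp ebx, 10  (cmp 8,10)
jne again: taken
after xor ecx, 9: ecx=27^9=18
after mov ecx, [eax]: ecx=M[212]=1
after add ecx, 6: ecx=1+6=7
after add eax, 4: eax=212+4=216
after add ebx, 1: ebx=8+1=9
cmp ebx, 10  (cmp 9,10)
jne again: taken
after xor ecx, 9: ecx=7^9=14
after mov ecx, [eax]: ecx=M[216]=-4
after add ecx, 6: ecx=(-4)+6=2
after add eax, 4: eax=216+4=220
after add ebx, 1: ebx=9+1=10
cmp ebx, 10  (cmp 10,10)
jne again: not taken
mov [212], ecx → M[212]=2
halt.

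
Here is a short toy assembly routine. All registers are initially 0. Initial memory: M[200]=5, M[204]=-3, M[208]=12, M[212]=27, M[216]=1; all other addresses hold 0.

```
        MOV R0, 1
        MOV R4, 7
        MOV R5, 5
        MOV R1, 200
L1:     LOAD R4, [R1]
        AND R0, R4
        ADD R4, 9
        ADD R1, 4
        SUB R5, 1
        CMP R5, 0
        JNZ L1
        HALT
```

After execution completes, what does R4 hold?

MOV R0, 1 → R0=1
MOV R4, 7 → R4=7
MOV R5, 5 → R5=5
MOV R1, 200 → R1=200
LOAD R4, [R1] → R4=M[200]=5
AND R0, R4 → R0=1&5=1
ADD R4, 9 → R4=5+9=14
ADD R1, 4 → R1=200+4=204
SUB R5, 1 → R5=5-1=4
CMP R5, 0  (cmp 4,0)
JNZ L1: taken
LOAD R4, [R1] → R4=M[204]=-3
AND R0, R4 → R0=1&(-3)=1
ADD R4, 9 → R4=(-3)+9=6
ADD R1, 4 → R1=204+4=208
SUB R5, 1 → R5=4-1=3
CMP R5, 0  (cmp 3,0)
JNZ L1: taken
LOAD R4, [R1] → R4=M[208]=12
AND R0, R4 → R0=1&12=0
ADD R4, 9 → R4=12+9=21
ADD R1, 4 → R1=208+4=212
SUB R5, 1 → R5=3-1=2
CMP R5, 0  (cmp 2,0)
JNZ L1: taken
LOAD R4, [R1] → R4=M[212]=27
AND R0, R4 → R0=0&27=0
ADD R4, 9 → R4=27+9=36
ADD R1, 4 → R1=212+4=216
SUB R5, 1 → R5=2-1=1
CMP R5, 0  (cmp 1,0)
JNZ L1: taken
LOAD R4, [R1] → R4=M[216]=1
AND R0, R4 → R0=0&1=0
ADD R4, 9 → R4=1+9=10
ADD R1, 4 → R1=216+4=220
SUB R5, 1 → R5=1-1=0
CMP R5, 0  (cmp 0,0)
JNZ L1: not taken
halt.

10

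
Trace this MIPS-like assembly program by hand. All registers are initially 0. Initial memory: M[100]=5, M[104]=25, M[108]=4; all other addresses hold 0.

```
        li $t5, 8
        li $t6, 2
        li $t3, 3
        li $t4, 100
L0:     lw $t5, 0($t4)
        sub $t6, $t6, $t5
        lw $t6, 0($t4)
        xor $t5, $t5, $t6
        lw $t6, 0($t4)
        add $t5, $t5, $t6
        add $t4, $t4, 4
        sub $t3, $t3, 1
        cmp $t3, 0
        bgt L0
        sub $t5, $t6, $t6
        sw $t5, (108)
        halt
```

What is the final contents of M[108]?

after li $t5, 8: $t5=8
after li $t6, 2: $t6=2
after li $t3, 3: $t3=3
after li $t4, 100: $t4=100
after lw $t5, 0($t4): $t5=M[100]=5
after sub $t6, $t6, $t5: $t6=2-5=-3
after lw $t6, 0($t4): $t6=M[100]=5
after xor $t5, $t5, $t6: $t5=5^5=0
after lw $t6, 0($t4): $t6=M[100]=5
after add $t5, $t5, $t6: $t5=0+5=5
after add $t4, $t4, 4: $t4=100+4=104
after sub $t3, $t3, 1: $t3=3-1=2
cmp $t3, 0  (cmp 2,0)
bgt L0: taken
after lw $t5, 0($t4): $t5=M[104]=25
after sub $t6, $t6, $t5: $t6=5-25=-20
after lw $t6, 0($t4): $t6=M[104]=25
after xor $t5, $t5, $t6: $t5=25^25=0
after lw $t6, 0($t4): $t6=M[104]=25
after add $t5, $t5, $t6: $t5=0+25=25
after add $t4, $t4, 4: $t4=104+4=108
after sub $t3, $t3, 1: $t3=2-1=1
cmp $t3, 0  (cmp 1,0)
bgt L0: taken
after lw $t5, 0($t4): $t5=M[108]=4
after sub $t6, $t6, $t5: $t6=25-4=21
after lw $t6, 0($t4): $t6=M[108]=4
after xor $t5, $t5, $t6: $t5=4^4=0
after lw $t6, 0($t4): $t6=M[108]=4
after add $t5, $t5, $t6: $t5=0+4=4
after add $t4, $t4, 4: $t4=108+4=112
after sub $t3, $t3, 1: $t3=1-1=0
cmp $t3, 0  (cmp 0,0)
bgt L0: not taken
after sub $t5, $t6, $t6: $t5=4-4=0
sw $t5, (108) → M[108]=0
halt.

0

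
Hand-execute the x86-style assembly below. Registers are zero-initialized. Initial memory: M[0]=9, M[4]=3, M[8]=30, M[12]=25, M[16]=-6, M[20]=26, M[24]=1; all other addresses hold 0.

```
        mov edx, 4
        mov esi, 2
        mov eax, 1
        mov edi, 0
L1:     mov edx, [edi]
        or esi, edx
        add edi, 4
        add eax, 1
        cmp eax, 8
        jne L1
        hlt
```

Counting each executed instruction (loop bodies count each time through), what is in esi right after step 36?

-1

after mov edx, 4: edx=4
after mov esi, 2: esi=2
after mov eax, 1: eax=1
after mov edi, 0: edi=0
after mov edx, [edi]: edx=M[0]=9
after or esi, edx: esi=2|9=11
after add edi, 4: edi=0+4=4
after add eax, 1: eax=1+1=2
cmp eax, 8  (cmp 2,8)
jne L1: taken
after mov edx, [edi]: edx=M[4]=3
after or esi, edx: esi=11|3=11
after add edi, 4: edi=4+4=8
after add eax, 1: eax=2+1=3
cmp eax, 8  (cmp 3,8)
jne L1: taken
after mov edx, [edi]: edx=M[8]=30
after or esi, edx: esi=11|30=31
after add edi, 4: edi=8+4=12
after add eax, 1: eax=3+1=4
cmp eax, 8  (cmp 4,8)
jne L1: taken
after mov edx, [edi]: edx=M[12]=25
after or esi, edx: esi=31|25=31
after add edi, 4: edi=12+4=16
after add eax, 1: eax=4+1=5
cmp eax, 8  (cmp 5,8)
jne L1: taken
after mov edx, [edi]: edx=M[16]=-6
after or esi, edx: esi=31|(-6)=-1
after add edi, 4: edi=16+4=20
after add eax, 1: eax=5+1=6
cmp eax, 8  (cmp 6,8)
jne L1: taken
after mov edx, [edi]: edx=M[20]=26
after or esi, edx: esi=(-1)|26=-1
After step 36: esi = -1.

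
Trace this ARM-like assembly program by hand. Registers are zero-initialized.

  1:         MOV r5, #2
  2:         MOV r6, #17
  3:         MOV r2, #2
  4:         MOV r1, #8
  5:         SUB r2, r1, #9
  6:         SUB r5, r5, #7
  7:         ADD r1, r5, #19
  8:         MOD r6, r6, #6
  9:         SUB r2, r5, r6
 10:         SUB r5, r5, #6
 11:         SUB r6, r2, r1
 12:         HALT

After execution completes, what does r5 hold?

-11

r5=2
r6=17
r2=2
r1=8
r2=8-9=-1
r5=2-7=-5
r1=(-5)+19=14
r6=17%6=5
r2=(-5)-5=-10
r5=(-5)-6=-11
r6=(-10)-14=-24
halt.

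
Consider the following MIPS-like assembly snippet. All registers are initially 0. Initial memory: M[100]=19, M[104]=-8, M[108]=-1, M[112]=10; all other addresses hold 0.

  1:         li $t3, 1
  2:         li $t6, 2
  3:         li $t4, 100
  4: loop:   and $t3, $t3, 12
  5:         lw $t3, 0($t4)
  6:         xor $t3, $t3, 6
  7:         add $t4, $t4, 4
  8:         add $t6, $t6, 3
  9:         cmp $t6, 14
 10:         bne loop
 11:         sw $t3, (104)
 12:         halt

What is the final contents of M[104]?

12

after li $t3, 1: $t3=1
after li $t6, 2: $t6=2
after li $t4, 100: $t4=100
after and $t3, $t3, 12: $t3=1&12=0
after lw $t3, 0($t4): $t3=M[100]=19
after xor $t3, $t3, 6: $t3=19^6=21
after add $t4, $t4, 4: $t4=100+4=104
after add $t6, $t6, 3: $t6=2+3=5
cmp $t6, 14  (cmp 5,14)
bne loop: taken
after and $t3, $t3, 12: $t3=21&12=4
after lw $t3, 0($t4): $t3=M[104]=-8
after xor $t3, $t3, 6: $t3=(-8)^6=-2
after add $t4, $t4, 4: $t4=104+4=108
after add $t6, $t6, 3: $t6=5+3=8
cmp $t6, 14  (cmp 8,14)
bne loop: taken
after and $t3, $t3, 12: $t3=(-2)&12=12
after lw $t3, 0($t4): $t3=M[108]=-1
after xor $t3, $t3, 6: $t3=(-1)^6=-7
after add $t4, $t4, 4: $t4=108+4=112
after add $t6, $t6, 3: $t6=8+3=11
cmp $t6, 14  (cmp 11,14)
bne loop: taken
after and $t3, $t3, 12: $t3=(-7)&12=8
after lw $t3, 0($t4): $t3=M[112]=10
after xor $t3, $t3, 6: $t3=10^6=12
after add $t4, $t4, 4: $t4=112+4=116
after add $t6, $t6, 3: $t6=11+3=14
cmp $t6, 14  (cmp 14,14)
bne loop: not taken
sw $t3, (104) → M[104]=12
halt.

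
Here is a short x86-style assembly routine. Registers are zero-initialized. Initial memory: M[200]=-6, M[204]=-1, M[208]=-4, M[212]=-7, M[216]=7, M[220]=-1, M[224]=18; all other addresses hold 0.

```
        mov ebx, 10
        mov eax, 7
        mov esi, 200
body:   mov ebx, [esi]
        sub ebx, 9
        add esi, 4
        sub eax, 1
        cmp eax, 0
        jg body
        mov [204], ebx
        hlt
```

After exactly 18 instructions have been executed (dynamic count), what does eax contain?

ebx=10
eax=7
esi=200
ebx=M[200]=-6
ebx=(-6)-9=-15
esi=200+4=204
eax=7-1=6
cmp eax, 0  (cmp 6,0)
jg body: taken
ebx=M[204]=-1
ebx=(-1)-9=-10
esi=204+4=208
eax=6-1=5
cmp eax, 0  (cmp 5,0)
jg body: taken
ebx=M[208]=-4
ebx=(-4)-9=-13
esi=208+4=212
After step 18: eax = 5.

5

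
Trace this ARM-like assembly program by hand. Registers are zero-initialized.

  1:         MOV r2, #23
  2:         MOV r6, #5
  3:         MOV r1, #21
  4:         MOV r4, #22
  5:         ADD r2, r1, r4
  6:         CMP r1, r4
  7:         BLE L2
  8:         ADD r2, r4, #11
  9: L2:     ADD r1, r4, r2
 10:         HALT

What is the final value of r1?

65

r2=23
r6=5
r1=21
r4=22
r2=21+22=43
CMP r1, r4  (cmp 21,22)
BLE L2: taken
r1=22+43=65
halt.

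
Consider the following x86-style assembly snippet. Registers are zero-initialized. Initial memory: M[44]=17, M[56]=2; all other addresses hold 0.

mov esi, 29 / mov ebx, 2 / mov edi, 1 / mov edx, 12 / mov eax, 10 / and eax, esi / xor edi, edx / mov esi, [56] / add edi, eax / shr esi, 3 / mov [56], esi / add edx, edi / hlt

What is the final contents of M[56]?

0

mov esi, 29 → esi=29
mov ebx, 2 → ebx=2
mov edi, 1 → edi=1
mov edx, 12 → edx=12
mov eax, 10 → eax=10
and eax, esi → eax=10&29=8
xor edi, edx → edi=1^12=13
mov esi, [56] → esi=M[56]=2
add edi, eax → edi=13+8=21
shr esi, 3 → esi=2>>3=0
mov [56], esi → M[56]=0
add edx, edi → edx=12+21=33
halt.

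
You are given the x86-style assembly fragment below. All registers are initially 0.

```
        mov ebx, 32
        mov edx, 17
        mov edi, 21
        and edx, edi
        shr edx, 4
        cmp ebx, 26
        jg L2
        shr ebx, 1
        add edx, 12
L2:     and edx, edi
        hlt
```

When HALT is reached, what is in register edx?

1

mov ebx, 32 → ebx=32
mov edx, 17 → edx=17
mov edi, 21 → edi=21
and edx, edi → edx=17&21=17
shr edx, 4 → edx=17>>4=1
cmp ebx, 26  (cmp 32,26)
jg L2: taken
and edx, edi → edx=1&21=1
halt.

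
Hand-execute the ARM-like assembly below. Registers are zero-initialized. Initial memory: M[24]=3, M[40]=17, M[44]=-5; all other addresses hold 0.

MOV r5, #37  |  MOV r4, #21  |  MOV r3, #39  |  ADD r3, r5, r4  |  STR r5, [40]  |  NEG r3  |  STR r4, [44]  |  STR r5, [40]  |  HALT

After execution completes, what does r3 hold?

after MOV r5, #37: r5=37
after MOV r4, #21: r4=21
after MOV r3, #39: r3=39
after ADD r3, r5, r4: r3=37+21=58
STR r5, [40] → M[40]=37
after NEG r3: r3=-(58)=-58
STR r4, [44] → M[44]=21
STR r5, [40] → M[40]=37
halt.

-58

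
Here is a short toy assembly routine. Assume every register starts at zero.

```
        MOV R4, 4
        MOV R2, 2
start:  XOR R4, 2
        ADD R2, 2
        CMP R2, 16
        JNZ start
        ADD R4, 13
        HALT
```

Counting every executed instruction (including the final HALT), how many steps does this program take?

after MOV R4, 4: R4=4
after MOV R2, 2: R2=2
after XOR R4, 2: R4=4^2=6
after ADD R2, 2: R2=2+2=4
CMP R2, 16  (cmp 4,16)
JNZ start: taken
after XOR R4, 2: R4=6^2=4
after ADD R2, 2: R2=4+2=6
CMP R2, 16  (cmp 6,16)
JNZ start: taken
after XOR R4, 2: R4=4^2=6
after ADD R2, 2: R2=6+2=8
CMP R2, 16  (cmp 8,16)
JNZ start: taken
after XOR R4, 2: R4=6^2=4
after ADD R2, 2: R2=8+2=10
CMP R2, 16  (cmp 10,16)
JNZ start: taken
after XOR R4, 2: R4=4^2=6
after ADD R2, 2: R2=10+2=12
CMP R2, 16  (cmp 12,16)
JNZ start: taken
after XOR R4, 2: R4=6^2=4
after ADD R2, 2: R2=12+2=14
CMP R2, 16  (cmp 14,16)
JNZ start: taken
after XOR R4, 2: R4=4^2=6
after ADD R2, 2: R2=14+2=16
CMP R2, 16  (cmp 16,16)
JNZ start: not taken
after ADD R4, 13: R4=6+13=19
halt.
Total executed instructions: 32.

32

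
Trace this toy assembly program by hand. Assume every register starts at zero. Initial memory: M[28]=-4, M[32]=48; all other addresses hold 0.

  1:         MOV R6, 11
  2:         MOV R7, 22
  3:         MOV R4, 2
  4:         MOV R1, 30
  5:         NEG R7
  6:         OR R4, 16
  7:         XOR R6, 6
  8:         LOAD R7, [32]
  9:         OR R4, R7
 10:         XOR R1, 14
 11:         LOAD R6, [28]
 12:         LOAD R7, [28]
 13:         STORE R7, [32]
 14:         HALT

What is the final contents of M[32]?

-4

after MOV R6, 11: R6=11
after MOV R7, 22: R7=22
after MOV R4, 2: R4=2
after MOV R1, 30: R1=30
after NEG R7: R7=-(22)=-22
after OR R4, 16: R4=2|16=18
after XOR R6, 6: R6=11^6=13
after LOAD R7, [32]: R7=M[32]=48
after OR R4, R7: R4=18|48=50
after XOR R1, 14: R1=30^14=16
after LOAD R6, [28]: R6=M[28]=-4
after LOAD R7, [28]: R7=M[28]=-4
STORE R7, [32] → M[32]=-4
halt.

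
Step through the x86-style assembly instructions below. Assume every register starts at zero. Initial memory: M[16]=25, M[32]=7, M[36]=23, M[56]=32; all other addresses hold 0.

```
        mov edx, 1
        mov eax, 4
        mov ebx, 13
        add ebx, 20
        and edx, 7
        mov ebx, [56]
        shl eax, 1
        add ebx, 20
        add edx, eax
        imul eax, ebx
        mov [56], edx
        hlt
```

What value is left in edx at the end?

mov edx, 1 → edx=1
mov eax, 4 → eax=4
mov ebx, 13 → ebx=13
add ebx, 20 → ebx=13+20=33
and edx, 7 → edx=1&7=1
mov ebx, [56] → ebx=M[56]=32
shl eax, 1 → eax=4<<1=8
add ebx, 20 → ebx=32+20=52
add edx, eax → edx=1+8=9
imul eax, ebx → eax=8*52=416
mov [56], edx → M[56]=9
halt.

9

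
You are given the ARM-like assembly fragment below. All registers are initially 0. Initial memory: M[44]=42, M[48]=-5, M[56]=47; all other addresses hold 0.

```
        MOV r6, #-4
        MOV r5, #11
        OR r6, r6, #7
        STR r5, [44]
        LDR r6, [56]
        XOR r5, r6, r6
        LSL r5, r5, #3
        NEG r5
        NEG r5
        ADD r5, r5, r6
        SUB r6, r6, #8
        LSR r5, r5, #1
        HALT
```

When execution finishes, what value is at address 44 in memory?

MOV r6, #-4 → r6=-4
MOV r5, #11 → r5=11
OR r6, r6, #7 → r6=(-4)|7=-1
STR r5, [44] → M[44]=11
LDR r6, [56] → r6=M[56]=47
XOR r5, r6, r6 → r5=47^47=0
LSL r5, r5, #3 → r5=0<<3=0
NEG r5 → r5=-(0)=0
NEG r5 → r5=-(0)=0
ADD r5, r5, r6 → r5=0+47=47
SUB r6, r6, #8 → r6=47-8=39
LSR r5, r5, #1 → r5=47>>1=23
halt.

11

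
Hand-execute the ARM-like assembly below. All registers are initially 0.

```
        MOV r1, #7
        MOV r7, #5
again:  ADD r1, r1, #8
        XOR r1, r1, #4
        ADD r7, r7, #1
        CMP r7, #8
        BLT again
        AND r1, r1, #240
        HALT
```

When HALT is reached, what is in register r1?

r1=7
r7=5
r1=7+8=15
r1=15^4=11
r7=5+1=6
CMP r7, #8  (cmp 6,8)
BLT again: taken
r1=11+8=19
r1=19^4=23
r7=6+1=7
CMP r7, #8  (cmp 7,8)
BLT again: taken
r1=23+8=31
r1=31^4=27
r7=7+1=8
CMP r7, #8  (cmp 8,8)
BLT again: not taken
r1=27&240=16
halt.

16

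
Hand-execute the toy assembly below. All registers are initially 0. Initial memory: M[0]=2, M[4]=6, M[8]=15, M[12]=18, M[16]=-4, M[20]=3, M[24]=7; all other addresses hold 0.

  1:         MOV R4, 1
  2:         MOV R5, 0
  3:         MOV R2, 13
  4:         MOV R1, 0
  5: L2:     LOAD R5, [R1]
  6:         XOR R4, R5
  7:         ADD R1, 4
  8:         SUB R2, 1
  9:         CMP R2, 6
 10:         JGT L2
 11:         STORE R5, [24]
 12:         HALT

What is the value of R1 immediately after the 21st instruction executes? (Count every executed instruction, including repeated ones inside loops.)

12

MOV R4, 1 → R4=1
MOV R5, 0 → R5=0
MOV R2, 13 → R2=13
MOV R1, 0 → R1=0
LOAD R5, [R1] → R5=M[0]=2
XOR R4, R5 → R4=1^2=3
ADD R1, 4 → R1=0+4=4
SUB R2, 1 → R2=13-1=12
CMP R2, 6  (cmp 12,6)
JGT L2: taken
LOAD R5, [R1] → R5=M[4]=6
XOR R4, R5 → R4=3^6=5
ADD R1, 4 → R1=4+4=8
SUB R2, 1 → R2=12-1=11
CMP R2, 6  (cmp 11,6)
JGT L2: taken
LOAD R5, [R1] → R5=M[8]=15
XOR R4, R5 → R4=5^15=10
ADD R1, 4 → R1=8+4=12
SUB R2, 1 → R2=11-1=10
CMP R2, 6  (cmp 10,6)
After step 21: R1 = 12.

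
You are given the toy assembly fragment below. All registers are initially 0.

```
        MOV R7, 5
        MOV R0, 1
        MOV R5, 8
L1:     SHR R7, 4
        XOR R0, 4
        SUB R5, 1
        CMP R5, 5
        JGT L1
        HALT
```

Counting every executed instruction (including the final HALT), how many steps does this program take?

after MOV R7, 5: R7=5
after MOV R0, 1: R0=1
after MOV R5, 8: R5=8
after SHR R7, 4: R7=5>>4=0
after XOR R0, 4: R0=1^4=5
after SUB R5, 1: R5=8-1=7
CMP R5, 5  (cmp 7,5)
JGT L1: taken
after SHR R7, 4: R7=0>>4=0
after XOR R0, 4: R0=5^4=1
after SUB R5, 1: R5=7-1=6
CMP R5, 5  (cmp 6,5)
JGT L1: taken
after SHR R7, 4: R7=0>>4=0
after XOR R0, 4: R0=1^4=5
after SUB R5, 1: R5=6-1=5
CMP R5, 5  (cmp 5,5)
JGT L1: not taken
halt.
Total executed instructions: 19.

19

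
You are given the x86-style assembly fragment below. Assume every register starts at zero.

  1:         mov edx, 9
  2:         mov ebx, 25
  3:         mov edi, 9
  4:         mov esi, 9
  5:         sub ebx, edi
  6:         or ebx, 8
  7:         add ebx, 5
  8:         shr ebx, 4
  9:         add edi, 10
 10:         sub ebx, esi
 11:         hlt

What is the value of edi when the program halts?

after mov edx, 9: edx=9
after mov ebx, 25: ebx=25
after mov edi, 9: edi=9
after mov esi, 9: esi=9
after sub ebx, edi: ebx=25-9=16
after or ebx, 8: ebx=16|8=24
after add ebx, 5: ebx=24+5=29
after shr ebx, 4: ebx=29>>4=1
after add edi, 10: edi=9+10=19
after sub ebx, esi: ebx=1-9=-8
halt.

19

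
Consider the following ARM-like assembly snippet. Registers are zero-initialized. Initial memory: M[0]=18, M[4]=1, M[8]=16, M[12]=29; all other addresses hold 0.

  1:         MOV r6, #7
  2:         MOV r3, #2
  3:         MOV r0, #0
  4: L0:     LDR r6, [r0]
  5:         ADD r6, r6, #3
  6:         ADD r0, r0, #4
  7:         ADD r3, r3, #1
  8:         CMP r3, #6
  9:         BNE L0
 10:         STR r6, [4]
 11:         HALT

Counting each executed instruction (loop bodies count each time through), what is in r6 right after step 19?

r6=7
r3=2
r0=0
r6=M[0]=18
r6=18+3=21
r0=0+4=4
r3=2+1=3
CMP r3, #6  (cmp 3,6)
BNE L0: taken
r6=M[4]=1
r6=1+3=4
r0=4+4=8
r3=3+1=4
CMP r3, #6  (cmp 4,6)
BNE L0: taken
r6=M[8]=16
r6=16+3=19
r0=8+4=12
r3=4+1=5
After step 19: r6 = 19.

19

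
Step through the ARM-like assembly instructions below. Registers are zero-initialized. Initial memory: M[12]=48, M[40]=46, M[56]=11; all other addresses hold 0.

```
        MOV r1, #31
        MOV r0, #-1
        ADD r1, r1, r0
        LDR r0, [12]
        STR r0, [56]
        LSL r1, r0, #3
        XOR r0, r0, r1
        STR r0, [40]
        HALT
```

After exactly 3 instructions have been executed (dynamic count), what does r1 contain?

30

MOV r1, #31 → r1=31
MOV r0, #-1 → r0=-1
ADD r1, r1, r0 → r1=31+(-1)=30
After step 3: r1 = 30.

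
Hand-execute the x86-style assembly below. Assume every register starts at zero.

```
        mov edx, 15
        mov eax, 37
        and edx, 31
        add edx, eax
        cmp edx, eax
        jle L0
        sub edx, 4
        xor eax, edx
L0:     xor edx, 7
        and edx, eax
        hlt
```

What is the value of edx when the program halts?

21

edx=15
eax=37
edx=15&31=15
edx=15+37=52
cmp edx, eax  (cmp 52,37)
jle L0: not taken
edx=52-4=48
eax=37^48=21
edx=48^7=55
edx=55&21=21
halt.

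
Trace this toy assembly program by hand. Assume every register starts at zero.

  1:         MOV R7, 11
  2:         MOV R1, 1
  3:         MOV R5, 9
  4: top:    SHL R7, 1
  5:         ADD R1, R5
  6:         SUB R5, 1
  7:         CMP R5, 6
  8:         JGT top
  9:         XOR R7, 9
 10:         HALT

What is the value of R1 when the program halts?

after MOV R7, 11: R7=11
after MOV R1, 1: R1=1
after MOV R5, 9: R5=9
after SHL R7, 1: R7=11<<1=22
after ADD R1, R5: R1=1+9=10
after SUB R5, 1: R5=9-1=8
CMP R5, 6  (cmp 8,6)
JGT top: taken
after SHL R7, 1: R7=22<<1=44
after ADD R1, R5: R1=10+8=18
after SUB R5, 1: R5=8-1=7
CMP R5, 6  (cmp 7,6)
JGT top: taken
after SHL R7, 1: R7=44<<1=88
after ADD R1, R5: R1=18+7=25
after SUB R5, 1: R5=7-1=6
CMP R5, 6  (cmp 6,6)
JGT top: not taken
after XOR R7, 9: R7=88^9=81
halt.

25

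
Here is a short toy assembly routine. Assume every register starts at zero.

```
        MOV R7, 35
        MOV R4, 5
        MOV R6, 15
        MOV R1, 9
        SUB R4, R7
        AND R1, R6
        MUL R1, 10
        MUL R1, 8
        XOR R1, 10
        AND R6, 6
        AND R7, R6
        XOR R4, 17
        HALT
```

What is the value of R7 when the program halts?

2

MOV R7, 35 → R7=35
MOV R4, 5 → R4=5
MOV R6, 15 → R6=15
MOV R1, 9 → R1=9
SUB R4, R7 → R4=5-35=-30
AND R1, R6 → R1=9&15=9
MUL R1, 10 → R1=9*10=90
MUL R1, 8 → R1=90*8=720
XOR R1, 10 → R1=720^10=730
AND R6, 6 → R6=15&6=6
AND R7, R6 → R7=35&6=2
XOR R4, 17 → R4=(-30)^17=-13
halt.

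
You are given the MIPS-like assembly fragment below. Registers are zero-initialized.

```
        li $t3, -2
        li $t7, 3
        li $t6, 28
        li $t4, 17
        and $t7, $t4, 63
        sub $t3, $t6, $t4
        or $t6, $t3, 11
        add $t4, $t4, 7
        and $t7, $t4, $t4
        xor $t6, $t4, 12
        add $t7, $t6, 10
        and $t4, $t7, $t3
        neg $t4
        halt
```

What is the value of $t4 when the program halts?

li $t3, -2 → $t3=-2
li $t7, 3 → $t7=3
li $t6, 28 → $t6=28
li $t4, 17 → $t4=17
and $t7, $t4, 63 → $t7=17&63=17
sub $t3, $t6, $t4 → $t3=28-17=11
or $t6, $t3, 11 → $t6=11|11=11
add $t4, $t4, 7 → $t4=17+7=24
and $t7, $t4, $t4 → $t7=24&24=24
xor $t6, $t4, 12 → $t6=24^12=20
add $t7, $t6, 10 → $t7=20+10=30
and $t4, $t7, $t3 → $t4=30&11=10
neg $t4 → $t4=-(10)=-10
halt.

-10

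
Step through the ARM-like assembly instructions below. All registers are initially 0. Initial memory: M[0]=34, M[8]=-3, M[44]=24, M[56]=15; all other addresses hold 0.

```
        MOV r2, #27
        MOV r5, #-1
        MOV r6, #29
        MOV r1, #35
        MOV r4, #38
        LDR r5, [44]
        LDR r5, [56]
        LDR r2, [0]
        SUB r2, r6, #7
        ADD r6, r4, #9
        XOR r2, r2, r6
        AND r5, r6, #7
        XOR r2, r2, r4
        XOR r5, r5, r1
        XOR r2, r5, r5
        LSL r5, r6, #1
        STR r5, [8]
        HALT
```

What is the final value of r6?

after MOV r2, #27: r2=27
after MOV r5, #-1: r5=-1
after MOV r6, #29: r6=29
after MOV r1, #35: r1=35
after MOV r4, #38: r4=38
after LDR r5, [44]: r5=M[44]=24
after LDR r5, [56]: r5=M[56]=15
after LDR r2, [0]: r2=M[0]=34
after SUB r2, r6, #7: r2=29-7=22
after ADD r6, r4, #9: r6=38+9=47
after XOR r2, r2, r6: r2=22^47=57
after AND r5, r6, #7: r5=47&7=7
after XOR r2, r2, r4: r2=57^38=31
after XOR r5, r5, r1: r5=7^35=36
after XOR r2, r5, r5: r2=36^36=0
after LSL r5, r6, #1: r5=47<<1=94
STR r5, [8] → M[8]=94
halt.

47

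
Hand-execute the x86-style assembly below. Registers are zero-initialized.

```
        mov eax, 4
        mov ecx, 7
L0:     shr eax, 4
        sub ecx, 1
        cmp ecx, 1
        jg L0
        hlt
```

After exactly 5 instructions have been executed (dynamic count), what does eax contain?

0

eax=4
ecx=7
eax=4>>4=0
ecx=7-1=6
cmp ecx, 1  (cmp 6,1)
After step 5: eax = 0.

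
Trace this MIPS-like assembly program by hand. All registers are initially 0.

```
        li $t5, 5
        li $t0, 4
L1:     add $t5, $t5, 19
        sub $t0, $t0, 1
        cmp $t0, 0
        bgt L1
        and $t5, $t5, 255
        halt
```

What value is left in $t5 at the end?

$t5=5
$t0=4
$t5=5+19=24
$t0=4-1=3
cmp $t0, 0  (cmp 3,0)
bgt L1: taken
$t5=24+19=43
$t0=3-1=2
cmp $t0, 0  (cmp 2,0)
bgt L1: taken
$t5=43+19=62
$t0=2-1=1
cmp $t0, 0  (cmp 1,0)
bgt L1: taken
$t5=62+19=81
$t0=1-1=0
cmp $t0, 0  (cmp 0,0)
bgt L1: not taken
$t5=81&255=81
halt.

81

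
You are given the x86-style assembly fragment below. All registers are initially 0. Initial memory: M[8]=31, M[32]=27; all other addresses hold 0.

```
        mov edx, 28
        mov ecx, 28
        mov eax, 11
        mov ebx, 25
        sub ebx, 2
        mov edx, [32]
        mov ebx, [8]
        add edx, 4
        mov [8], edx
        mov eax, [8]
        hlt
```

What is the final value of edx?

31

after mov edx, 28: edx=28
after mov ecx, 28: ecx=28
after mov eax, 11: eax=11
after mov ebx, 25: ebx=25
after sub ebx, 2: ebx=25-2=23
after mov edx, [32]: edx=M[32]=27
after mov ebx, [8]: ebx=M[8]=31
after add edx, 4: edx=27+4=31
mov [8], edx → M[8]=31
after mov eax, [8]: eax=M[8]=31
halt.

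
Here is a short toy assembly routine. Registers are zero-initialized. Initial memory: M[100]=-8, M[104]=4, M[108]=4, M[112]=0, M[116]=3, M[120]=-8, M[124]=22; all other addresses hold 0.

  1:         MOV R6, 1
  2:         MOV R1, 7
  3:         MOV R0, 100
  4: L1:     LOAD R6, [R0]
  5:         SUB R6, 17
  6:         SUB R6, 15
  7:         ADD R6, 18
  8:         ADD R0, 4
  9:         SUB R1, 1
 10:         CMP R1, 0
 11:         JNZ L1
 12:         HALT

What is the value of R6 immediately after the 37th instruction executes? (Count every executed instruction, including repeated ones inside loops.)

MOV R6, 1 → R6=1
MOV R1, 7 → R1=7
MOV R0, 100 → R0=100
LOAD R6, [R0] → R6=M[100]=-8
SUB R6, 17 → R6=(-8)-17=-25
SUB R6, 15 → R6=(-25)-15=-40
ADD R6, 18 → R6=(-40)+18=-22
ADD R0, 4 → R0=100+4=104
SUB R1, 1 → R1=7-1=6
CMP R1, 0  (cmp 6,0)
JNZ L1: taken
LOAD R6, [R0] → R6=M[104]=4
SUB R6, 17 → R6=4-17=-13
SUB R6, 15 → R6=(-13)-15=-28
ADD R6, 18 → R6=(-28)+18=-10
ADD R0, 4 → R0=104+4=108
SUB R1, 1 → R1=6-1=5
CMP R1, 0  (cmp 5,0)
JNZ L1: taken
LOAD R6, [R0] → R6=M[108]=4
SUB R6, 17 → R6=4-17=-13
SUB R6, 15 → R6=(-13)-15=-28
ADD R6, 18 → R6=(-28)+18=-10
ADD R0, 4 → R0=108+4=112
SUB R1, 1 → R1=5-1=4
CMP R1, 0  (cmp 4,0)
JNZ L1: taken
LOAD R6, [R0] → R6=M[112]=0
SUB R6, 17 → R6=0-17=-17
SUB R6, 15 → R6=(-17)-15=-32
ADD R6, 18 → R6=(-32)+18=-14
ADD R0, 4 → R0=112+4=116
SUB R1, 1 → R1=4-1=3
CMP R1, 0  (cmp 3,0)
JNZ L1: taken
LOAD R6, [R0] → R6=M[116]=3
SUB R6, 17 → R6=3-17=-14
After step 37: R6 = -14.

-14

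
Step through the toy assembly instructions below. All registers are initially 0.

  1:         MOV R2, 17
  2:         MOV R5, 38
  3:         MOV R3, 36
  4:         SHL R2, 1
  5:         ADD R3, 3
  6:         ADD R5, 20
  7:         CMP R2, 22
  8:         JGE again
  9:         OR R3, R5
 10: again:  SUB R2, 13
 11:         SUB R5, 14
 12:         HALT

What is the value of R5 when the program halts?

after MOV R2, 17: R2=17
after MOV R5, 38: R5=38
after MOV R3, 36: R3=36
after SHL R2, 1: R2=17<<1=34
after ADD R3, 3: R3=36+3=39
after ADD R5, 20: R5=38+20=58
CMP R2, 22  (cmp 34,22)
JGE again: taken
after SUB R2, 13: R2=34-13=21
after SUB R5, 14: R5=58-14=44
halt.

44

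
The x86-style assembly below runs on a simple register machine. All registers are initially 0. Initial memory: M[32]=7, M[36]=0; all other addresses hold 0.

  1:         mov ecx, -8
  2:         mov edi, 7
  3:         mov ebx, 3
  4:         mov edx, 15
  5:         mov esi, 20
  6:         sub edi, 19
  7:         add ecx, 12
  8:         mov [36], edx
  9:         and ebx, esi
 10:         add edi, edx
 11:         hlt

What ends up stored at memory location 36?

ecx=-8
edi=7
ebx=3
edx=15
esi=20
edi=7-19=-12
ecx=(-8)+12=4
mov [36], edx → M[36]=15
ebx=3&20=0
edi=(-12)+15=3
halt.

15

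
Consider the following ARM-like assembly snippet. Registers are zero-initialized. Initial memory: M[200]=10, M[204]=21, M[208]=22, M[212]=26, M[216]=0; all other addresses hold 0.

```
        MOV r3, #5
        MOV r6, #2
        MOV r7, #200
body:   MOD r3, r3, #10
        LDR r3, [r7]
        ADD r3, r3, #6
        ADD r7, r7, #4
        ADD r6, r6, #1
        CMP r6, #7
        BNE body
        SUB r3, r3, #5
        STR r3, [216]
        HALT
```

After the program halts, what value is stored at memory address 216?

1

after MOV r3, #5: r3=5
after MOV r6, #2: r6=2
after MOV r7, #200: r7=200
after MOD r3, r3, #10: r3=5%10=5
after LDR r3, [r7]: r3=M[200]=10
after ADD r3, r3, #6: r3=10+6=16
after ADD r7, r7, #4: r7=200+4=204
after ADD r6, r6, #1: r6=2+1=3
CMP r6, #7  (cmp 3,7)
BNE body: taken
after MOD r3, r3, #10: r3=16%10=6
after LDR r3, [r7]: r3=M[204]=21
after ADD r3, r3, #6: r3=21+6=27
after ADD r7, r7, #4: r7=204+4=208
after ADD r6, r6, #1: r6=3+1=4
CMP r6, #7  (cmp 4,7)
BNE body: taken
after MOD r3, r3, #10: r3=27%10=7
after LDR r3, [r7]: r3=M[208]=22
after ADD r3, r3, #6: r3=22+6=28
after ADD r7, r7, #4: r7=208+4=212
after ADD r6, r6, #1: r6=4+1=5
CMP r6, #7  (cmp 5,7)
BNE body: taken
after MOD r3, r3, #10: r3=28%10=8
after LDR r3, [r7]: r3=M[212]=26
after ADD r3, r3, #6: r3=26+6=32
after ADD r7, r7, #4: r7=212+4=216
after ADD r6, r6, #1: r6=5+1=6
CMP r6, #7  (cmp 6,7)
BNE body: taken
after MOD r3, r3, #10: r3=32%10=2
after LDR r3, [r7]: r3=M[216]=0
after ADD r3, r3, #6: r3=0+6=6
after ADD r7, r7, #4: r7=216+4=220
after ADD r6, r6, #1: r6=6+1=7
CMP r6, #7  (cmp 7,7)
BNE body: not taken
after SUB r3, r3, #5: r3=6-5=1
STR r3, [216] → M[216]=1
halt.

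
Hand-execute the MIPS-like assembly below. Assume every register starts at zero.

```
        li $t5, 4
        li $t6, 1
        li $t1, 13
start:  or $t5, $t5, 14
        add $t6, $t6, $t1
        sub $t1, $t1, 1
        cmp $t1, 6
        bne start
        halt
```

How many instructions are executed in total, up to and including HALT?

$t5=4
$t6=1
$t1=13
$t5=4|14=14
$t6=1+13=14
$t1=13-1=12
cmp $t1, 6  (cmp 12,6)
bne start: taken
$t5=14|14=14
$t6=14+12=26
$t1=12-1=11
cmp $t1, 6  (cmp 11,6)
bne start: taken
$t5=14|14=14
$t6=26+11=37
$t1=11-1=10
cmp $t1, 6  (cmp 10,6)
bne start: taken
$t5=14|14=14
$t6=37+10=47
$t1=10-1=9
cmp $t1, 6  (cmp 9,6)
bne start: taken
$t5=14|14=14
$t6=47+9=56
$t1=9-1=8
cmp $t1, 6  (cmp 8,6)
bne start: taken
$t5=14|14=14
$t6=56+8=64
$t1=8-1=7
cmp $t1, 6  (cmp 7,6)
bne start: taken
$t5=14|14=14
$t6=64+7=71
$t1=7-1=6
cmp $t1, 6  (cmp 6,6)
bne start: not taken
halt.
Total executed instructions: 39.

39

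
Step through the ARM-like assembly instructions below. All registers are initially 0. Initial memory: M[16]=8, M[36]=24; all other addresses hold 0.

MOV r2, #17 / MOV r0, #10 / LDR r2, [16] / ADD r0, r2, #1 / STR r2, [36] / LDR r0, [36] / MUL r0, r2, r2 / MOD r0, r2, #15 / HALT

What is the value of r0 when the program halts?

8

MOV r2, #17 → r2=17
MOV r0, #10 → r0=10
LDR r2, [16] → r2=M[16]=8
ADD r0, r2, #1 → r0=8+1=9
STR r2, [36] → M[36]=8
LDR r0, [36] → r0=M[36]=8
MUL r0, r2, r2 → r0=8*8=64
MOD r0, r2, #15 → r0=8%15=8
halt.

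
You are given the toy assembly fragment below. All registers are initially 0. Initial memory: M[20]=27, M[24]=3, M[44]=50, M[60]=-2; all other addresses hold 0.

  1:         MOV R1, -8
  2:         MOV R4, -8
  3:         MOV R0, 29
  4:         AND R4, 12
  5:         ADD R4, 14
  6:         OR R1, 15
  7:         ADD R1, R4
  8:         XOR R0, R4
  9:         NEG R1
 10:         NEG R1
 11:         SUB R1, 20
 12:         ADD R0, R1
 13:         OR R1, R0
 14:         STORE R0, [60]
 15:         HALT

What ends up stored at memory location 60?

after MOV R1, -8: R1=-8
after MOV R4, -8: R4=-8
after MOV R0, 29: R0=29
after AND R4, 12: R4=(-8)&12=8
after ADD R4, 14: R4=8+14=22
after OR R1, 15: R1=(-8)|15=-1
after ADD R1, R4: R1=(-1)+22=21
after XOR R0, R4: R0=29^22=11
after NEG R1: R1=-(21)=-21
after NEG R1: R1=-(-21)=21
after SUB R1, 20: R1=21-20=1
after ADD R0, R1: R0=11+1=12
after OR R1, R0: R1=1|12=13
STORE R0, [60] → M[60]=12
halt.

12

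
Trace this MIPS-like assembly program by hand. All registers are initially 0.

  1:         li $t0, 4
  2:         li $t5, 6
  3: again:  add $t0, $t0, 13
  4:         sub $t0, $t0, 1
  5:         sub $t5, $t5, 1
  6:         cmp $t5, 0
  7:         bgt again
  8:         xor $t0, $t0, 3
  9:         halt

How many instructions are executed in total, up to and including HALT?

34

$t0=4
$t5=6
$t0=4+13=17
$t0=17-1=16
$t5=6-1=5
cmp $t5, 0  (cmp 5,0)
bgt again: taken
$t0=16+13=29
$t0=29-1=28
$t5=5-1=4
cmp $t5, 0  (cmp 4,0)
bgt again: taken
$t0=28+13=41
$t0=41-1=40
$t5=4-1=3
cmp $t5, 0  (cmp 3,0)
bgt again: taken
$t0=40+13=53
$t0=53-1=52
$t5=3-1=2
cmp $t5, 0  (cmp 2,0)
bgt again: taken
$t0=52+13=65
$t0=65-1=64
$t5=2-1=1
cmp $t5, 0  (cmp 1,0)
bgt again: taken
$t0=64+13=77
$t0=77-1=76
$t5=1-1=0
cmp $t5, 0  (cmp 0,0)
bgt again: not taken
$t0=76^3=79
halt.
Total executed instructions: 34.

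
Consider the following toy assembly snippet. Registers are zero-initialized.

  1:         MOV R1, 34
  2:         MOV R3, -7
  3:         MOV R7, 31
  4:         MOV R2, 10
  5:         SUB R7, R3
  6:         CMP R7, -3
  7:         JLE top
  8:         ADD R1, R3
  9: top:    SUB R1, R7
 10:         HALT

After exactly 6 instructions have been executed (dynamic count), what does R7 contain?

38

MOV R1, 34 → R1=34
MOV R3, -7 → R3=-7
MOV R7, 31 → R7=31
MOV R2, 10 → R2=10
SUB R7, R3 → R7=31-(-7)=38
CMP R7, -3  (cmp 38,-3)
After step 6: R7 = 38.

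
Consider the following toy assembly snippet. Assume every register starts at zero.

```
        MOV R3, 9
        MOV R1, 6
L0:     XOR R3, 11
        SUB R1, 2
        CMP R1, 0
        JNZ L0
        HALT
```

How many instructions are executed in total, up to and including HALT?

after MOV R3, 9: R3=9
after MOV R1, 6: R1=6
after XOR R3, 11: R3=9^11=2
after SUB R1, 2: R1=6-2=4
CMP R1, 0  (cmp 4,0)
JNZ L0: taken
after XOR R3, 11: R3=2^11=9
after SUB R1, 2: R1=4-2=2
CMP R1, 0  (cmp 2,0)
JNZ L0: taken
after XOR R3, 11: R3=9^11=2
after SUB R1, 2: R1=2-2=0
CMP R1, 0  (cmp 0,0)
JNZ L0: not taken
halt.
Total executed instructions: 15.

15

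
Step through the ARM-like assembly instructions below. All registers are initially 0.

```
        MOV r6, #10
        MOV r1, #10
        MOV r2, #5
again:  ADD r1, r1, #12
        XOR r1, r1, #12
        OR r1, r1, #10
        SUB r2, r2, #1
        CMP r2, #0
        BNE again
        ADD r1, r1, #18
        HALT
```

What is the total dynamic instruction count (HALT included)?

MOV r6, #10 → r6=10
MOV r1, #10 → r1=10
MOV r2, #5 → r2=5
ADD r1, r1, #12 → r1=10+12=22
XOR r1, r1, #12 → r1=22^12=26
OR r1, r1, #10 → r1=26|10=26
SUB r2, r2, #1 → r2=5-1=4
CMP r2, #0  (cmp 4,0)
BNE again: taken
ADD r1, r1, #12 → r1=26+12=38
XOR r1, r1, #12 → r1=38^12=42
OR r1, r1, #10 → r1=42|10=42
SUB r2, r2, #1 → r2=4-1=3
CMP r2, #0  (cmp 3,0)
BNE again: taken
ADD r1, r1, #12 → r1=42+12=54
XOR r1, r1, #12 → r1=54^12=58
OR r1, r1, #10 → r1=58|10=58
SUB r2, r2, #1 → r2=3-1=2
CMP r2, #0  (cmp 2,0)
BNE again: taken
ADD r1, r1, #12 → r1=58+12=70
XOR r1, r1, #12 → r1=70^12=74
OR r1, r1, #10 → r1=74|10=74
SUB r2, r2, #1 → r2=2-1=1
CMP r2, #0  (cmp 1,0)
BNE again: taken
ADD r1, r1, #12 → r1=74+12=86
XOR r1, r1, #12 → r1=86^12=90
OR r1, r1, #10 → r1=90|10=90
SUB r2, r2, #1 → r2=1-1=0
CMP r2, #0  (cmp 0,0)
BNE again: not taken
ADD r1, r1, #18 → r1=90+18=108
halt.
Total executed instructions: 35.

35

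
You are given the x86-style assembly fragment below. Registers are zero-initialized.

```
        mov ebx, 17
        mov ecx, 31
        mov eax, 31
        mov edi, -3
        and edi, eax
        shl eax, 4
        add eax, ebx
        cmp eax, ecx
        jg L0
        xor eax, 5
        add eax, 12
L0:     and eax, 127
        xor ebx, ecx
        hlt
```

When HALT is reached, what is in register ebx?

after mov ebx, 17: ebx=17
after mov ecx, 31: ecx=31
after mov eax, 31: eax=31
after mov edi, -3: edi=-3
after and edi, eax: edi=(-3)&31=29
after shl eax, 4: eax=31<<4=496
after add eax, ebx: eax=496+17=513
cmp eax, ecx  (cmp 513,31)
jg L0: taken
after and eax, 127: eax=513&127=1
after xor ebx, ecx: ebx=17^31=14
halt.

14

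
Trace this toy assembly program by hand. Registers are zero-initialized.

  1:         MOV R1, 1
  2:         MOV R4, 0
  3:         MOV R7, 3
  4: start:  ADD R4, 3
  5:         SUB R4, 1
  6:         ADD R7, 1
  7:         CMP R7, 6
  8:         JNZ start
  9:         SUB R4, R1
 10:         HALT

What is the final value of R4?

5

after MOV R1, 1: R1=1
after MOV R4, 0: R4=0
after MOV R7, 3: R7=3
after ADD R4, 3: R4=0+3=3
after SUB R4, 1: R4=3-1=2
after ADD R7, 1: R7=3+1=4
CMP R7, 6  (cmp 4,6)
JNZ start: taken
after ADD R4, 3: R4=2+3=5
after SUB R4, 1: R4=5-1=4
after ADD R7, 1: R7=4+1=5
CMP R7, 6  (cmp 5,6)
JNZ start: taken
after ADD R4, 3: R4=4+3=7
after SUB R4, 1: R4=7-1=6
after ADD R7, 1: R7=5+1=6
CMP R7, 6  (cmp 6,6)
JNZ start: not taken
after SUB R4, R1: R4=6-1=5
halt.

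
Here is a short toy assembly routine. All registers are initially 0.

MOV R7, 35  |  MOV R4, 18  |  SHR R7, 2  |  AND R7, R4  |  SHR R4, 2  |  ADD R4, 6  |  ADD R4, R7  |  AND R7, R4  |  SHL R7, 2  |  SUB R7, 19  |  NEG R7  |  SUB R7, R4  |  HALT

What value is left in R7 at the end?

after MOV R7, 35: R7=35
after MOV R4, 18: R4=18
after SHR R7, 2: R7=35>>2=8
after AND R7, R4: R7=8&18=0
after SHR R4, 2: R4=18>>2=4
after ADD R4, 6: R4=4+6=10
after ADD R4, R7: R4=10+0=10
after AND R7, R4: R7=0&10=0
after SHL R7, 2: R7=0<<2=0
after SUB R7, 19: R7=0-19=-19
after NEG R7: R7=-(-19)=19
after SUB R7, R4: R7=19-10=9
halt.

9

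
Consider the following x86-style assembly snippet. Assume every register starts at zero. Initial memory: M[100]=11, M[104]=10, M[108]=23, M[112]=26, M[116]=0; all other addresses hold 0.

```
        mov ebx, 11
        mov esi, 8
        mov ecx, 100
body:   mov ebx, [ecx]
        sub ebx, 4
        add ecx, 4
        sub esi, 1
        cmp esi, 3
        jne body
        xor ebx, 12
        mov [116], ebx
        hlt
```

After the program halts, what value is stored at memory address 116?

-16

ebx=11
esi=8
ecx=100
ebx=M[100]=11
ebx=11-4=7
ecx=100+4=104
esi=8-1=7
cmp esi, 3  (cmp 7,3)
jne body: taken
ebx=M[104]=10
ebx=10-4=6
ecx=104+4=108
esi=7-1=6
cmp esi, 3  (cmp 6,3)
jne body: taken
ebx=M[108]=23
ebx=23-4=19
ecx=108+4=112
esi=6-1=5
cmp esi, 3  (cmp 5,3)
jne body: taken
ebx=M[112]=26
ebx=26-4=22
ecx=112+4=116
esi=5-1=4
cmp esi, 3  (cmp 4,3)
jne body: taken
ebx=M[116]=0
ebx=0-4=-4
ecx=116+4=120
esi=4-1=3
cmp esi, 3  (cmp 3,3)
jne body: not taken
ebx=(-4)^12=-16
mov [116], ebx → M[116]=-16
halt.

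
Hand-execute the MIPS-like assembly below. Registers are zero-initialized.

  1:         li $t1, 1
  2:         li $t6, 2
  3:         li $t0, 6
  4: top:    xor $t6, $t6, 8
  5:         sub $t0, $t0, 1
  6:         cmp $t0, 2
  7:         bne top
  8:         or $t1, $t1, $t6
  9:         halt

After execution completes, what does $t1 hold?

$t1=1
$t6=2
$t0=6
$t6=2^8=10
$t0=6-1=5
cmp $t0, 2  (cmp 5,2)
bne top: taken
$t6=10^8=2
$t0=5-1=4
cmp $t0, 2  (cmp 4,2)
bne top: taken
$t6=2^8=10
$t0=4-1=3
cmp $t0, 2  (cmp 3,2)
bne top: taken
$t6=10^8=2
$t0=3-1=2
cmp $t0, 2  (cmp 2,2)
bne top: not taken
$t1=1|2=3
halt.

3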